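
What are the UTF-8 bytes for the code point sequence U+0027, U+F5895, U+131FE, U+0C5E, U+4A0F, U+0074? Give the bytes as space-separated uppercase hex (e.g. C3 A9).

U+0027: 1-byte form → 27.
U+F5895: 4-byte form → F3 B5 A2 95.
U+131FE: 4-byte form → F0 93 87 BE.
U+0C5E: 3-byte form → E0 B1 9E.
U+4A0F: 3-byte form → E4 A8 8F.
U+0074: 1-byte form → 74.
Concatenated (16 bytes): 27 F3 B5 A2 95 F0 93 87 BE E0 B1 9E E4 A8 8F 74.

27 F3 B5 A2 95 F0 93 87 BE E0 B1 9E E4 A8 8F 74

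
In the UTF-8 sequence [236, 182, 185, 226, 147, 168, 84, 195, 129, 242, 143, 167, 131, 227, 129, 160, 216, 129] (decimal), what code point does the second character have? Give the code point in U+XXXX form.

U+24E8

Offset 0: leading byte 0xEC = 11101100 → 3-byte char #1 = EC B6 B9.
Offset 3: leading byte 0xE2 = 11100010 → 3-byte char #2 = E2 93 A8.
Leading byte 0xE2 = 11100010 matches 1110xxxx → 3-byte sequence.
Byte 1: 0xE2 = 11100010, payload 0010 (4 bits).
Byte 2: 0x93 = 10010011 (10xxxxxx ✓), payload 010011.
Byte 3: 0xA8 = 10101000 (10xxxxxx ✓), payload 101000.
Concatenate: 0010010011101000 = 0x24E8 (16 bits → U+24E8).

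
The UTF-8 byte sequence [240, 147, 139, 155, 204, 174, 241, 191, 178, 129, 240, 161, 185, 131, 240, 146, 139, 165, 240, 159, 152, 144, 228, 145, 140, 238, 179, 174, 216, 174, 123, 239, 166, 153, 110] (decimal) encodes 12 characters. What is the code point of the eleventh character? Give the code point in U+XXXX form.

Offset 0: leading byte 0xF0 = 11110000 → 4-byte char #1 = F0 93 8B 9B.
Offset 4: leading byte 0xCC = 11001100 → 2-byte char #2 = CC AE.
Offset 6: leading byte 0xF1 = 11110001 → 4-byte char #3 = F1 BF B2 81.
Offset 10: leading byte 0xF0 = 11110000 → 4-byte char #4 = F0 A1 B9 83.
Offset 14: leading byte 0xF0 = 11110000 → 4-byte char #5 = F0 92 8B A5.
Offset 18: leading byte 0xF0 = 11110000 → 4-byte char #6 = F0 9F 98 90.
Offset 22: leading byte 0xE4 = 11100100 → 3-byte char #7 = E4 91 8C.
Offset 25: leading byte 0xEE = 11101110 → 3-byte char #8 = EE B3 AE.
Offset 28: leading byte 0xD8 = 11011000 → 2-byte char #9 = D8 AE.
Offset 30: leading byte 0x7B = 01111011 → 1-byte char #10 = 7B.
Offset 31: leading byte 0xEF = 11101111 → 3-byte char #11 = EF A6 99.
Leading byte 0xEF = 11101111 matches 1110xxxx → 3-byte sequence.
Byte 1: 0xEF = 11101111, payload 1111 (4 bits).
Byte 2: 0xA6 = 10100110 (10xxxxxx ✓), payload 100110.
Byte 3: 0x99 = 10011001 (10xxxxxx ✓), payload 011001.
Concatenate: 1111100110011001 = 0xF999 (16 bits → U+F999).

U+F999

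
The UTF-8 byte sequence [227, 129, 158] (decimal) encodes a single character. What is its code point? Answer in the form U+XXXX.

U+305E

Leading byte 0xE3 = 11100011 matches 1110xxxx → 3-byte sequence.
Byte 1: 0xE3 = 11100011, payload 0011 (4 bits).
Byte 2: 0x81 = 10000001 (10xxxxxx ✓), payload 000001.
Byte 3: 0x9E = 10011110 (10xxxxxx ✓), payload 011110.
Concatenate: 0011000001011110 = 0x305E (16 bits → U+305E).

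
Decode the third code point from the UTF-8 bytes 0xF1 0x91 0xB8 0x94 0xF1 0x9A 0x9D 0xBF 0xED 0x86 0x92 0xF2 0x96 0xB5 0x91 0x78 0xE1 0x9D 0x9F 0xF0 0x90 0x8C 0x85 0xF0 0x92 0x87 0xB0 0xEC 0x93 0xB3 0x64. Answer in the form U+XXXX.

Offset 0: leading byte 0xF1 = 11110001 → 4-byte char #1 = F1 91 B8 94.
Offset 4: leading byte 0xF1 = 11110001 → 4-byte char #2 = F1 9A 9D BF.
Offset 8: leading byte 0xED = 11101101 → 3-byte char #3 = ED 86 92.
Leading byte 0xED = 11101101 matches 1110xxxx → 3-byte sequence.
Byte 1: 0xED = 11101101, payload 1101 (4 bits).
Byte 2: 0x86 = 10000110 (10xxxxxx ✓), payload 000110.
Byte 3: 0x92 = 10010010 (10xxxxxx ✓), payload 010010.
Concatenate: 1101000110010010 = 0xD192 (16 bits → U+D192).

U+D192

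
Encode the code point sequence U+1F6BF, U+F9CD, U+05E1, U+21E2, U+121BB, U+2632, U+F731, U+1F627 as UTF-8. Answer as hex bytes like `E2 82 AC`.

U+1F6BF: 4-byte form → F0 9F 9A BF.
U+F9CD: 3-byte form → EF A7 8D.
U+05E1: 2-byte form → D7 A1.
U+21E2: 3-byte form → E2 87 A2.
U+121BB: 4-byte form → F0 92 86 BB.
U+2632: 3-byte form → E2 98 B2.
U+F731: 3-byte form → EF 9C B1.
U+1F627: 4-byte form → F0 9F 98 A7.
Concatenated (26 bytes): F0 9F 9A BF EF A7 8D D7 A1 E2 87 A2 F0 92 86 BB E2 98 B2 EF 9C B1 F0 9F 98 A7.

F0 9F 9A BF EF A7 8D D7 A1 E2 87 A2 F0 92 86 BB E2 98 B2 EF 9C B1 F0 9F 98 A7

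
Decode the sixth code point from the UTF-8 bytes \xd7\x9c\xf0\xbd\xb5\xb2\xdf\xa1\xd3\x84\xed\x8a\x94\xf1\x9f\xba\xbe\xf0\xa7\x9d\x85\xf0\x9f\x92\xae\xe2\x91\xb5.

U+5FEBE

Offset 0: leading byte 0xD7 = 11010111 → 2-byte char #1 = D7 9C.
Offset 2: leading byte 0xF0 = 11110000 → 4-byte char #2 = F0 BD B5 B2.
Offset 6: leading byte 0xDF = 11011111 → 2-byte char #3 = DF A1.
Offset 8: leading byte 0xD3 = 11010011 → 2-byte char #4 = D3 84.
Offset 10: leading byte 0xED = 11101101 → 3-byte char #5 = ED 8A 94.
Offset 13: leading byte 0xF1 = 11110001 → 4-byte char #6 = F1 9F BA BE.
Leading byte 0xF1 = 11110001 matches 11110xxx → 4-byte sequence.
Byte 1: 0xF1 = 11110001, payload 001 (3 bits).
Byte 2: 0x9F = 10011111 (10xxxxxx ✓), payload 011111.
Byte 3: 0xBA = 10111010 (10xxxxxx ✓), payload 111010.
Byte 4: 0xBE = 10111110 (10xxxxxx ✓), payload 111110.
Concatenate: 001011111111010111110 = 0x5FEBE (21 bits → U+5FEBE).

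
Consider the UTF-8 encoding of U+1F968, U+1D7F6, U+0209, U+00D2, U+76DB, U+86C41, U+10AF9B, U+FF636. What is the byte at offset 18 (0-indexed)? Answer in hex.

0x81

U+1F968 → 4-byte form F0 9F A5 A8 at offsets 0–3.
U+1D7F6 → 4-byte form F0 9D 9F B6 at offsets 4–7.
U+0209 → 2-byte form C8 89 at offsets 8–9.
U+00D2 → 2-byte form C3 92 at offsets 10–11.
U+76DB → 3-byte form E7 9B 9B at offsets 12–14.
U+86C41 → 4-byte form F2 86 B1 81 at offsets 15–18.
Offset 18 falls in char 6's range; it's byte 4 of F2 86 B1 81 = 0x81.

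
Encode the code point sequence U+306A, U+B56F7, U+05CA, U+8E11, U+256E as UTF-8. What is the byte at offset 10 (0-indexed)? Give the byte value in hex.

0xB8

U+306A → 3-byte form E3 81 AA at offsets 0–2.
U+B56F7 → 4-byte form F2 B5 9B B7 at offsets 3–6.
U+05CA → 2-byte form D7 8A at offsets 7–8.
U+8E11 → 3-byte form E8 B8 91 at offsets 9–11.
Offset 10 falls in char 4's range; it's byte 2 of E8 B8 91 = 0xB8.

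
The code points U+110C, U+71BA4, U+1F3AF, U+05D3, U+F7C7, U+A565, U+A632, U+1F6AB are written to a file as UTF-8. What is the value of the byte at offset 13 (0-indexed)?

0xEF

U+110C → 3-byte form E1 84 8C at offsets 0–2.
U+71BA4 → 4-byte form F1 B1 AE A4 at offsets 3–6.
U+1F3AF → 4-byte form F0 9F 8E AF at offsets 7–10.
U+05D3 → 2-byte form D7 93 at offsets 11–12.
U+F7C7 → 3-byte form EF 9F 87 at offsets 13–15.
Offset 13 falls in char 5's range; it's byte 1 of EF 9F 87 = 0xEF.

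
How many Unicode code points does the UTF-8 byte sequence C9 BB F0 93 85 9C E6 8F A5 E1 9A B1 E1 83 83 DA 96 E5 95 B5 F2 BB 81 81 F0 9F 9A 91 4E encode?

10

Byte at offset 0: 0xC9 = 11001001 → 2-byte char (#1). Advance 2.
Byte at offset 2: 0xF0 = 11110000 → 4-byte char (#2). Advance 4.
Byte at offset 6: 0xE6 = 11100110 → 3-byte char (#3). Advance 3.
Byte at offset 9: 0xE1 = 11100001 → 3-byte char (#4). Advance 3.
Byte at offset 12: 0xE1 = 11100001 → 3-byte char (#5). Advance 3.
Byte at offset 15: 0xDA = 11011010 → 2-byte char (#6). Advance 2.
Byte at offset 17: 0xE5 = 11100101 → 3-byte char (#7). Advance 3.
Byte at offset 20: 0xF2 = 11110010 → 4-byte char (#8). Advance 4.
Byte at offset 24: 0xF0 = 11110000 → 4-byte char (#9). Advance 4.
Byte at offset 28: 0x4E = 01001110 → 1-byte char (#10). Advance 1.
Reached end at offset 29 after 10 code points.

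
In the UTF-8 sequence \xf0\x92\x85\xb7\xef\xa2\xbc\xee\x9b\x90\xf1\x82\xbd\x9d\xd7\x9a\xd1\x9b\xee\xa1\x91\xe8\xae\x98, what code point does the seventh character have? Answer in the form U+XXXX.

Offset 0: leading byte 0xF0 = 11110000 → 4-byte char #1 = F0 92 85 B7.
Offset 4: leading byte 0xEF = 11101111 → 3-byte char #2 = EF A2 BC.
Offset 7: leading byte 0xEE = 11101110 → 3-byte char #3 = EE 9B 90.
Offset 10: leading byte 0xF1 = 11110001 → 4-byte char #4 = F1 82 BD 9D.
Offset 14: leading byte 0xD7 = 11010111 → 2-byte char #5 = D7 9A.
Offset 16: leading byte 0xD1 = 11010001 → 2-byte char #6 = D1 9B.
Offset 18: leading byte 0xEE = 11101110 → 3-byte char #7 = EE A1 91.
Leading byte 0xEE = 11101110 matches 1110xxxx → 3-byte sequence.
Byte 1: 0xEE = 11101110, payload 1110 (4 bits).
Byte 2: 0xA1 = 10100001 (10xxxxxx ✓), payload 100001.
Byte 3: 0x91 = 10010001 (10xxxxxx ✓), payload 010001.
Concatenate: 1110100001010001 = 0xE851 (16 bits → U+E851).

U+E851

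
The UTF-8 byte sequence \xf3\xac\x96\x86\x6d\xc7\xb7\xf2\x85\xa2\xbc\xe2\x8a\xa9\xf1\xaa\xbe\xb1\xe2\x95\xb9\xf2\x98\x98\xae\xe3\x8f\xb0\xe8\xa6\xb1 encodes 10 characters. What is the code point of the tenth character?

Offset 0: leading byte 0xF3 = 11110011 → 4-byte char #1 = F3 AC 96 86.
Offset 4: leading byte 0x6D = 01101101 → 1-byte char #2 = 6D.
Offset 5: leading byte 0xC7 = 11000111 → 2-byte char #3 = C7 B7.
Offset 7: leading byte 0xF2 = 11110010 → 4-byte char #4 = F2 85 A2 BC.
Offset 11: leading byte 0xE2 = 11100010 → 3-byte char #5 = E2 8A A9.
Offset 14: leading byte 0xF1 = 11110001 → 4-byte char #6 = F1 AA BE B1.
Offset 18: leading byte 0xE2 = 11100010 → 3-byte char #7 = E2 95 B9.
Offset 21: leading byte 0xF2 = 11110010 → 4-byte char #8 = F2 98 98 AE.
Offset 25: leading byte 0xE3 = 11100011 → 3-byte char #9 = E3 8F B0.
Offset 28: leading byte 0xE8 = 11101000 → 3-byte char #10 = E8 A6 B1.
Leading byte 0xE8 = 11101000 matches 1110xxxx → 3-byte sequence.
Byte 1: 0xE8 = 11101000, payload 1000 (4 bits).
Byte 2: 0xA6 = 10100110 (10xxxxxx ✓), payload 100110.
Byte 3: 0xB1 = 10110001 (10xxxxxx ✓), payload 110001.
Concatenate: 1000100110110001 = 0x89B1 (16 bits → U+89B1).

U+89B1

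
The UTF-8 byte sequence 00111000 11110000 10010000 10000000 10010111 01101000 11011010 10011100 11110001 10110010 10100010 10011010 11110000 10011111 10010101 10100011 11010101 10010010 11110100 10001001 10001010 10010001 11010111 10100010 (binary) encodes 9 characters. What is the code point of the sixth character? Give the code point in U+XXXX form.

U+1F563

Offset 0: leading byte 0x38 = 00111000 → 1-byte char #1 = 38.
Offset 1: leading byte 0xF0 = 11110000 → 4-byte char #2 = F0 90 80 97.
Offset 5: leading byte 0x68 = 01101000 → 1-byte char #3 = 68.
Offset 6: leading byte 0xDA = 11011010 → 2-byte char #4 = DA 9C.
Offset 8: leading byte 0xF1 = 11110001 → 4-byte char #5 = F1 B2 A2 9A.
Offset 12: leading byte 0xF0 = 11110000 → 4-byte char #6 = F0 9F 95 A3.
Leading byte 0xF0 = 11110000 matches 11110xxx → 4-byte sequence.
Byte 1: 0xF0 = 11110000, payload 000 (3 bits).
Byte 2: 0x9F = 10011111 (10xxxxxx ✓), payload 011111.
Byte 3: 0x95 = 10010101 (10xxxxxx ✓), payload 010101.
Byte 4: 0xA3 = 10100011 (10xxxxxx ✓), payload 100011.
Concatenate: 000011111010101100011 = 0x1F563 (21 bits → U+1F563).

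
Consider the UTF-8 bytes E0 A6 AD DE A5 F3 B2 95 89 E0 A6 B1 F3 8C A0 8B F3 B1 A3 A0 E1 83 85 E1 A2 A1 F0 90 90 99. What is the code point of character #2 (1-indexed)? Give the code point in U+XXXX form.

U+07A5

Offset 0: leading byte 0xE0 = 11100000 → 3-byte char #1 = E0 A6 AD.
Offset 3: leading byte 0xDE = 11011110 → 2-byte char #2 = DE A5.
Leading byte 0xDE = 11011110 matches 110xxxxx → 2-byte sequence.
Byte 1: 0xDE = 11011110, payload 11110 (5 bits).
Byte 2: 0xA5 = 10100101 (10xxxxxx ✓), payload 100101.
Concatenate: 11110100101 = 0x7A5 (11 bits → U+07A5).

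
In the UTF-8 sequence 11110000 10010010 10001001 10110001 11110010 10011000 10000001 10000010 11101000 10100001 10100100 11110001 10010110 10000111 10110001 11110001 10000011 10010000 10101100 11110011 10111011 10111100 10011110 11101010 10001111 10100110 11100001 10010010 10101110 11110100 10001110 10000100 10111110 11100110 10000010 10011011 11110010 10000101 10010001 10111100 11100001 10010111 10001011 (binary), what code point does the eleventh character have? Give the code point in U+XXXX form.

U+8547C

Offset 0: leading byte 0xF0 = 11110000 → 4-byte char #1 = F0 92 89 B1.
Offset 4: leading byte 0xF2 = 11110010 → 4-byte char #2 = F2 98 81 82.
Offset 8: leading byte 0xE8 = 11101000 → 3-byte char #3 = E8 A1 A4.
Offset 11: leading byte 0xF1 = 11110001 → 4-byte char #4 = F1 96 87 B1.
Offset 15: leading byte 0xF1 = 11110001 → 4-byte char #5 = F1 83 90 AC.
Offset 19: leading byte 0xF3 = 11110011 → 4-byte char #6 = F3 BB BC 9E.
Offset 23: leading byte 0xEA = 11101010 → 3-byte char #7 = EA 8F A6.
Offset 26: leading byte 0xE1 = 11100001 → 3-byte char #8 = E1 92 AE.
Offset 29: leading byte 0xF4 = 11110100 → 4-byte char #9 = F4 8E 84 BE.
Offset 33: leading byte 0xE6 = 11100110 → 3-byte char #10 = E6 82 9B.
Offset 36: leading byte 0xF2 = 11110010 → 4-byte char #11 = F2 85 91 BC.
Leading byte 0xF2 = 11110010 matches 11110xxx → 4-byte sequence.
Byte 1: 0xF2 = 11110010, payload 010 (3 bits).
Byte 2: 0x85 = 10000101 (10xxxxxx ✓), payload 000101.
Byte 3: 0x91 = 10010001 (10xxxxxx ✓), payload 010001.
Byte 4: 0xBC = 10111100 (10xxxxxx ✓), payload 111100.
Concatenate: 010000101010001111100 = 0x8547C (21 bits → U+8547C).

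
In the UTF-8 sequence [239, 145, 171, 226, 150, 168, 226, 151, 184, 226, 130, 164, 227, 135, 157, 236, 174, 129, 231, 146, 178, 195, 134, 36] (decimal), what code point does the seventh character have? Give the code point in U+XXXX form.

Offset 0: leading byte 0xEF = 11101111 → 3-byte char #1 = EF 91 AB.
Offset 3: leading byte 0xE2 = 11100010 → 3-byte char #2 = E2 96 A8.
Offset 6: leading byte 0xE2 = 11100010 → 3-byte char #3 = E2 97 B8.
Offset 9: leading byte 0xE2 = 11100010 → 3-byte char #4 = E2 82 A4.
Offset 12: leading byte 0xE3 = 11100011 → 3-byte char #5 = E3 87 9D.
Offset 15: leading byte 0xEC = 11101100 → 3-byte char #6 = EC AE 81.
Offset 18: leading byte 0xE7 = 11100111 → 3-byte char #7 = E7 92 B2.
Leading byte 0xE7 = 11100111 matches 1110xxxx → 3-byte sequence.
Byte 1: 0xE7 = 11100111, payload 0111 (4 bits).
Byte 2: 0x92 = 10010010 (10xxxxxx ✓), payload 010010.
Byte 3: 0xB2 = 10110010 (10xxxxxx ✓), payload 110010.
Concatenate: 0111010010110010 = 0x74B2 (16 bits → U+74B2).

U+74B2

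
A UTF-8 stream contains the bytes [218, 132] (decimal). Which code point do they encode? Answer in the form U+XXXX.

U+0684

Leading byte 0xDA = 11011010 matches 110xxxxx → 2-byte sequence.
Byte 1: 0xDA = 11011010, payload 11010 (5 bits).
Byte 2: 0x84 = 10000100 (10xxxxxx ✓), payload 000100.
Concatenate: 11010000100 = 0x684 (11 bits → U+0684).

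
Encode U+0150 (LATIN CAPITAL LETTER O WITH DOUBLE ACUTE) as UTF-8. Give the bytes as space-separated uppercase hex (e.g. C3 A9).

C5 90

U+0150 = 0x150 = 336 decimal. In range U+0080–U+07FF → 2-byte form: 110xxxxx 10xxxxxx.
Binary (11 bits): 00101010000.
Split 5+6: 00101 | 010000.
Byte 1: 11000101 = 0xC5.
Byte 2: 10010000 = 0x90.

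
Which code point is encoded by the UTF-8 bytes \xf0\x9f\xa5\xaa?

U+1F96A

Leading byte 0xF0 = 11110000 matches 11110xxx → 4-byte sequence.
Byte 1: 0xF0 = 11110000, payload 000 (3 bits).
Byte 2: 0x9F = 10011111 (10xxxxxx ✓), payload 011111.
Byte 3: 0xA5 = 10100101 (10xxxxxx ✓), payload 100101.
Byte 4: 0xAA = 10101010 (10xxxxxx ✓), payload 101010.
Concatenate: 000011111100101101010 = 0x1F96A (21 bits → U+1F96A).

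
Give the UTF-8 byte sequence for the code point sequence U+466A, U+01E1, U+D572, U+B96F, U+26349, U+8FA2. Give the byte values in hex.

U+466A: 3-byte form → E4 99 AA.
U+01E1: 2-byte form → C7 A1.
U+D572: 3-byte form → ED 95 B2.
U+B96F: 3-byte form → EB A5 AF.
U+26349: 4-byte form → F0 A6 8D 89.
U+8FA2: 3-byte form → E8 BE A2.
Concatenated (18 bytes): E4 99 AA C7 A1 ED 95 B2 EB A5 AF F0 A6 8D 89 E8 BE A2.

E4 99 AA C7 A1 ED 95 B2 EB A5 AF F0 A6 8D 89 E8 BE A2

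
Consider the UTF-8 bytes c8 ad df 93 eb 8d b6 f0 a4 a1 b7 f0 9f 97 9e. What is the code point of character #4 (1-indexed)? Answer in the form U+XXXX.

U+24877

Offset 0: leading byte 0xC8 = 11001000 → 2-byte char #1 = C8 AD.
Offset 2: leading byte 0xDF = 11011111 → 2-byte char #2 = DF 93.
Offset 4: leading byte 0xEB = 11101011 → 3-byte char #3 = EB 8D B6.
Offset 7: leading byte 0xF0 = 11110000 → 4-byte char #4 = F0 A4 A1 B7.
Leading byte 0xF0 = 11110000 matches 11110xxx → 4-byte sequence.
Byte 1: 0xF0 = 11110000, payload 000 (3 bits).
Byte 2: 0xA4 = 10100100 (10xxxxxx ✓), payload 100100.
Byte 3: 0xA1 = 10100001 (10xxxxxx ✓), payload 100001.
Byte 4: 0xB7 = 10110111 (10xxxxxx ✓), payload 110111.
Concatenate: 000100100100001110111 = 0x24877 (21 bits → U+24877).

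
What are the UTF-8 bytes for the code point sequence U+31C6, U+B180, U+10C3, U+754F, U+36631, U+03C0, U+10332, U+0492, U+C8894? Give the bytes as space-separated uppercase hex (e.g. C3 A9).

U+31C6: 3-byte form → E3 87 86.
U+B180: 3-byte form → EB 86 80.
U+10C3: 3-byte form → E1 83 83.
U+754F: 3-byte form → E7 95 8F.
U+36631: 4-byte form → F0 B6 98 B1.
U+03C0: 2-byte form → CF 80.
U+10332: 4-byte form → F0 90 8C B2.
U+0492: 2-byte form → D2 92.
U+C8894: 4-byte form → F3 88 A2 94.
Concatenated (28 bytes): E3 87 86 EB 86 80 E1 83 83 E7 95 8F F0 B6 98 B1 CF 80 F0 90 8C B2 D2 92 F3 88 A2 94.

E3 87 86 EB 86 80 E1 83 83 E7 95 8F F0 B6 98 B1 CF 80 F0 90 8C B2 D2 92 F3 88 A2 94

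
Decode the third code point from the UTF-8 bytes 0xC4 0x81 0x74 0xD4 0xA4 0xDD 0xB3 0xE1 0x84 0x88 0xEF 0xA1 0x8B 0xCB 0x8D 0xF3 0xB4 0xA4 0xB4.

Offset 0: leading byte 0xC4 = 11000100 → 2-byte char #1 = C4 81.
Offset 2: leading byte 0x74 = 01110100 → 1-byte char #2 = 74.
Offset 3: leading byte 0xD4 = 11010100 → 2-byte char #3 = D4 A4.
Leading byte 0xD4 = 11010100 matches 110xxxxx → 2-byte sequence.
Byte 1: 0xD4 = 11010100, payload 10100 (5 bits).
Byte 2: 0xA4 = 10100100 (10xxxxxx ✓), payload 100100.
Concatenate: 10100100100 = 0x524 (11 bits → U+0524).

U+0524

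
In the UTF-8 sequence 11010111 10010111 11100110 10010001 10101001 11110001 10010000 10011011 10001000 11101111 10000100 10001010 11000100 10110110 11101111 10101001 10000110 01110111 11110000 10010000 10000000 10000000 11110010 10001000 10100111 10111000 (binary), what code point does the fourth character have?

Offset 0: leading byte 0xD7 = 11010111 → 2-byte char #1 = D7 97.
Offset 2: leading byte 0xE6 = 11100110 → 3-byte char #2 = E6 91 A9.
Offset 5: leading byte 0xF1 = 11110001 → 4-byte char #3 = F1 90 9B 88.
Offset 9: leading byte 0xEF = 11101111 → 3-byte char #4 = EF 84 8A.
Leading byte 0xEF = 11101111 matches 1110xxxx → 3-byte sequence.
Byte 1: 0xEF = 11101111, payload 1111 (4 bits).
Byte 2: 0x84 = 10000100 (10xxxxxx ✓), payload 000100.
Byte 3: 0x8A = 10001010 (10xxxxxx ✓), payload 001010.
Concatenate: 1111000100001010 = 0xF10A (16 bits → U+F10A).

U+F10A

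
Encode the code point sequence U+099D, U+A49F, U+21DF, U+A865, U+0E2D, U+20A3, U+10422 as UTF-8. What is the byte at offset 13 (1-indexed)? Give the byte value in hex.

1-indexed offset 13 is 0-indexed offset 12.
U+099D → 3-byte form E0 A6 9D at offsets 0–2.
U+A49F → 3-byte form EA 92 9F at offsets 3–5.
U+21DF → 3-byte form E2 87 9F at offsets 6–8.
U+A865 → 3-byte form EA A1 A5 at offsets 9–11.
U+0E2D → 3-byte form E0 B8 AD at offsets 12–14.
Offset 12 falls in char 5's range; it's byte 1 of E0 B8 AD = 0xE0.

0xE0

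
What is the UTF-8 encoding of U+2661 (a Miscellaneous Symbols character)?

U+2661 = 0x2661 = 9825 decimal. In range U+0800–U+FFFF → 3-byte form: 1110xxxx 10xxxxxx 10xxxxxx.
Binary (16 bits): 0010011001100001.
Split 4+6+6: 0010 | 011001 | 100001.
Byte 1: 11100010 = 0xE2.
Byte 2: 10011001 = 0x99.
Byte 3: 10100001 = 0xA1.

E2 99 A1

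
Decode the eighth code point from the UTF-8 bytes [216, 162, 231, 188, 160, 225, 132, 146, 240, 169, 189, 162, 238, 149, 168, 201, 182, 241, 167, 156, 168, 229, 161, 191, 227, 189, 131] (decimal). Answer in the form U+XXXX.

Offset 0: leading byte 0xD8 = 11011000 → 2-byte char #1 = D8 A2.
Offset 2: leading byte 0xE7 = 11100111 → 3-byte char #2 = E7 BC A0.
Offset 5: leading byte 0xE1 = 11100001 → 3-byte char #3 = E1 84 92.
Offset 8: leading byte 0xF0 = 11110000 → 4-byte char #4 = F0 A9 BD A2.
Offset 12: leading byte 0xEE = 11101110 → 3-byte char #5 = EE 95 A8.
Offset 15: leading byte 0xC9 = 11001001 → 2-byte char #6 = C9 B6.
Offset 17: leading byte 0xF1 = 11110001 → 4-byte char #7 = F1 A7 9C A8.
Offset 21: leading byte 0xE5 = 11100101 → 3-byte char #8 = E5 A1 BF.
Leading byte 0xE5 = 11100101 matches 1110xxxx → 3-byte sequence.
Byte 1: 0xE5 = 11100101, payload 0101 (4 bits).
Byte 2: 0xA1 = 10100001 (10xxxxxx ✓), payload 100001.
Byte 3: 0xBF = 10111111 (10xxxxxx ✓), payload 111111.
Concatenate: 0101100001111111 = 0x587F (16 bits → U+587F).

U+587F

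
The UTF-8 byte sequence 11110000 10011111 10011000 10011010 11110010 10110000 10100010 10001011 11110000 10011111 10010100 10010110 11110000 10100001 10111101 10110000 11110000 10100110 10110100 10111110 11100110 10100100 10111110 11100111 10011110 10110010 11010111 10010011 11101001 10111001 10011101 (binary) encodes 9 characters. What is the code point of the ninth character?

Offset 0: leading byte 0xF0 = 11110000 → 4-byte char #1 = F0 9F 98 9A.
Offset 4: leading byte 0xF2 = 11110010 → 4-byte char #2 = F2 B0 A2 8B.
Offset 8: leading byte 0xF0 = 11110000 → 4-byte char #3 = F0 9F 94 96.
Offset 12: leading byte 0xF0 = 11110000 → 4-byte char #4 = F0 A1 BD B0.
Offset 16: leading byte 0xF0 = 11110000 → 4-byte char #5 = F0 A6 B4 BE.
Offset 20: leading byte 0xE6 = 11100110 → 3-byte char #6 = E6 A4 BE.
Offset 23: leading byte 0xE7 = 11100111 → 3-byte char #7 = E7 9E B2.
Offset 26: leading byte 0xD7 = 11010111 → 2-byte char #8 = D7 93.
Offset 28: leading byte 0xE9 = 11101001 → 3-byte char #9 = E9 B9 9D.
Leading byte 0xE9 = 11101001 matches 1110xxxx → 3-byte sequence.
Byte 1: 0xE9 = 11101001, payload 1001 (4 bits).
Byte 2: 0xB9 = 10111001 (10xxxxxx ✓), payload 111001.
Byte 3: 0x9D = 10011101 (10xxxxxx ✓), payload 011101.
Concatenate: 1001111001011101 = 0x9E5D (16 bits → U+9E5D).

U+9E5D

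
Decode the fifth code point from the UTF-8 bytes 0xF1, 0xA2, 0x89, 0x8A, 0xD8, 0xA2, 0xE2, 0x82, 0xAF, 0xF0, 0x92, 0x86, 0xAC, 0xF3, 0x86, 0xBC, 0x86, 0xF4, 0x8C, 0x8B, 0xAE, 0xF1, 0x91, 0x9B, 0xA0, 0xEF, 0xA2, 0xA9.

Offset 0: leading byte 0xF1 = 11110001 → 4-byte char #1 = F1 A2 89 8A.
Offset 4: leading byte 0xD8 = 11011000 → 2-byte char #2 = D8 A2.
Offset 6: leading byte 0xE2 = 11100010 → 3-byte char #3 = E2 82 AF.
Offset 9: leading byte 0xF0 = 11110000 → 4-byte char #4 = F0 92 86 AC.
Offset 13: leading byte 0xF3 = 11110011 → 4-byte char #5 = F3 86 BC 86.
Leading byte 0xF3 = 11110011 matches 11110xxx → 4-byte sequence.
Byte 1: 0xF3 = 11110011, payload 011 (3 bits).
Byte 2: 0x86 = 10000110 (10xxxxxx ✓), payload 000110.
Byte 3: 0xBC = 10111100 (10xxxxxx ✓), payload 111100.
Byte 4: 0x86 = 10000110 (10xxxxxx ✓), payload 000110.
Concatenate: 011000110111100000110 = 0xC6F06 (21 bits → U+C6F06).

U+C6F06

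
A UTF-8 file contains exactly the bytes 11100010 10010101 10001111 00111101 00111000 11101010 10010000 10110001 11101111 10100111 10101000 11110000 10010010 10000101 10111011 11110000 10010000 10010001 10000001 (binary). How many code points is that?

7

Byte at offset 0: 0xE2 = 11100010 → 3-byte char (#1). Advance 3.
Byte at offset 3: 0x3D = 00111101 → 1-byte char (#2). Advance 1.
Byte at offset 4: 0x38 = 00111000 → 1-byte char (#3). Advance 1.
Byte at offset 5: 0xEA = 11101010 → 3-byte char (#4). Advance 3.
Byte at offset 8: 0xEF = 11101111 → 3-byte char (#5). Advance 3.
Byte at offset 11: 0xF0 = 11110000 → 4-byte char (#6). Advance 4.
Byte at offset 15: 0xF0 = 11110000 → 4-byte char (#7). Advance 4.
Reached end at offset 19 after 7 code points.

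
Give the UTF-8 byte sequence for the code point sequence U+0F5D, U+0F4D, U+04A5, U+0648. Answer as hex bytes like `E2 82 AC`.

U+0F5D: 3-byte form → E0 BD 9D.
U+0F4D: 3-byte form → E0 BD 8D.
U+04A5: 2-byte form → D2 A5.
U+0648: 2-byte form → D9 88.
Concatenated (10 bytes): E0 BD 9D E0 BD 8D D2 A5 D9 88.

E0 BD 9D E0 BD 8D D2 A5 D9 88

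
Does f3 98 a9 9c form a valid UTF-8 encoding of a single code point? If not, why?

valid

Leading byte 0xF3 = 11110011 → 4-byte form.
Continuation bytes 0x98=10011000, 0xA9=10101001, 0x9C=10011100 all match 10xxxxxx.
Decoded value 0xD8A5C is ≥ 0x10000 (shortest form) and not a surrogate.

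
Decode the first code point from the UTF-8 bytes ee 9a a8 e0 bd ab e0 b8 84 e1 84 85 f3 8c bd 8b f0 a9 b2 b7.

U+E6A8

Offset 0: leading byte 0xEE = 11101110 → 3-byte char #1 = EE 9A A8.
Leading byte 0xEE = 11101110 matches 1110xxxx → 3-byte sequence.
Byte 1: 0xEE = 11101110, payload 1110 (4 bits).
Byte 2: 0x9A = 10011010 (10xxxxxx ✓), payload 011010.
Byte 3: 0xA8 = 10101000 (10xxxxxx ✓), payload 101000.
Concatenate: 1110011010101000 = 0xE6A8 (16 bits → U+E6A8).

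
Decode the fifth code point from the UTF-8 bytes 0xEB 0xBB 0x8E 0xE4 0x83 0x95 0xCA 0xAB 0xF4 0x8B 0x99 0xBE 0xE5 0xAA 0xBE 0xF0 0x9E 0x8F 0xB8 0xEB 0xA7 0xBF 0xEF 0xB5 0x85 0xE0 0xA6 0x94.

U+5ABE

Offset 0: leading byte 0xEB = 11101011 → 3-byte char #1 = EB BB 8E.
Offset 3: leading byte 0xE4 = 11100100 → 3-byte char #2 = E4 83 95.
Offset 6: leading byte 0xCA = 11001010 → 2-byte char #3 = CA AB.
Offset 8: leading byte 0xF4 = 11110100 → 4-byte char #4 = F4 8B 99 BE.
Offset 12: leading byte 0xE5 = 11100101 → 3-byte char #5 = E5 AA BE.
Leading byte 0xE5 = 11100101 matches 1110xxxx → 3-byte sequence.
Byte 1: 0xE5 = 11100101, payload 0101 (4 bits).
Byte 2: 0xAA = 10101010 (10xxxxxx ✓), payload 101010.
Byte 3: 0xBE = 10111110 (10xxxxxx ✓), payload 111110.
Concatenate: 0101101010111110 = 0x5ABE (16 bits → U+5ABE).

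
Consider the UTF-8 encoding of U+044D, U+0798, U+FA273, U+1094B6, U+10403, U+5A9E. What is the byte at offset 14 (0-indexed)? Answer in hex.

0x90

U+044D → 2-byte form D1 8D at offsets 0–1.
U+0798 → 2-byte form DE 98 at offsets 2–3.
U+FA273 → 4-byte form F3 BA 89 B3 at offsets 4–7.
U+1094B6 → 4-byte form F4 89 92 B6 at offsets 8–11.
U+10403 → 4-byte form F0 90 90 83 at offsets 12–15.
Offset 14 falls in char 5's range; it's byte 3 of F0 90 90 83 = 0x90.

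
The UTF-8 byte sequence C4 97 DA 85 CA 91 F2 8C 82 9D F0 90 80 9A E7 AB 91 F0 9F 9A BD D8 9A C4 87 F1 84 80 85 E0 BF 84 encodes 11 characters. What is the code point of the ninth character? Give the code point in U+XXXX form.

U+0107

Offset 0: leading byte 0xC4 = 11000100 → 2-byte char #1 = C4 97.
Offset 2: leading byte 0xDA = 11011010 → 2-byte char #2 = DA 85.
Offset 4: leading byte 0xCA = 11001010 → 2-byte char #3 = CA 91.
Offset 6: leading byte 0xF2 = 11110010 → 4-byte char #4 = F2 8C 82 9D.
Offset 10: leading byte 0xF0 = 11110000 → 4-byte char #5 = F0 90 80 9A.
Offset 14: leading byte 0xE7 = 11100111 → 3-byte char #6 = E7 AB 91.
Offset 17: leading byte 0xF0 = 11110000 → 4-byte char #7 = F0 9F 9A BD.
Offset 21: leading byte 0xD8 = 11011000 → 2-byte char #8 = D8 9A.
Offset 23: leading byte 0xC4 = 11000100 → 2-byte char #9 = C4 87.
Leading byte 0xC4 = 11000100 matches 110xxxxx → 2-byte sequence.
Byte 1: 0xC4 = 11000100, payload 00100 (5 bits).
Byte 2: 0x87 = 10000111 (10xxxxxx ✓), payload 000111.
Concatenate: 00100000111 = 0x107 (11 bits → U+0107).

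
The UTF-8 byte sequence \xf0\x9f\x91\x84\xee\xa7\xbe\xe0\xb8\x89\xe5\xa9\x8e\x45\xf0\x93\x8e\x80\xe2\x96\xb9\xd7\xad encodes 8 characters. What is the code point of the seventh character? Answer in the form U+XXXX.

U+25B9

Offset 0: leading byte 0xF0 = 11110000 → 4-byte char #1 = F0 9F 91 84.
Offset 4: leading byte 0xEE = 11101110 → 3-byte char #2 = EE A7 BE.
Offset 7: leading byte 0xE0 = 11100000 → 3-byte char #3 = E0 B8 89.
Offset 10: leading byte 0xE5 = 11100101 → 3-byte char #4 = E5 A9 8E.
Offset 13: leading byte 0x45 = 01000101 → 1-byte char #5 = 45.
Offset 14: leading byte 0xF0 = 11110000 → 4-byte char #6 = F0 93 8E 80.
Offset 18: leading byte 0xE2 = 11100010 → 3-byte char #7 = E2 96 B9.
Leading byte 0xE2 = 11100010 matches 1110xxxx → 3-byte sequence.
Byte 1: 0xE2 = 11100010, payload 0010 (4 bits).
Byte 2: 0x96 = 10010110 (10xxxxxx ✓), payload 010110.
Byte 3: 0xB9 = 10111001 (10xxxxxx ✓), payload 111001.
Concatenate: 0010010110111001 = 0x25B9 (16 bits → U+25B9).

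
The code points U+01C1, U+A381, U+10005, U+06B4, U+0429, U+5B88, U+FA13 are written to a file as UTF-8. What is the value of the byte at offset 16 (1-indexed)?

1-indexed offset 16 is 0-indexed offset 15.
U+01C1 → 2-byte form C7 81 at offsets 0–1.
U+A381 → 3-byte form EA 8E 81 at offsets 2–4.
U+10005 → 4-byte form F0 90 80 85 at offsets 5–8.
U+06B4 → 2-byte form DA B4 at offsets 9–10.
U+0429 → 2-byte form D0 A9 at offsets 11–12.
U+5B88 → 3-byte form E5 AE 88 at offsets 13–15.
Offset 15 falls in char 6's range; it's byte 3 of E5 AE 88 = 0x88.

0x88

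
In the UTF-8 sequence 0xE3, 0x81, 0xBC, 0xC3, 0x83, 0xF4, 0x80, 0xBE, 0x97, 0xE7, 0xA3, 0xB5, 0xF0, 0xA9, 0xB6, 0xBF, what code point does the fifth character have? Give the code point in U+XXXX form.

U+29DBF

Offset 0: leading byte 0xE3 = 11100011 → 3-byte char #1 = E3 81 BC.
Offset 3: leading byte 0xC3 = 11000011 → 2-byte char #2 = C3 83.
Offset 5: leading byte 0xF4 = 11110100 → 4-byte char #3 = F4 80 BE 97.
Offset 9: leading byte 0xE7 = 11100111 → 3-byte char #4 = E7 A3 B5.
Offset 12: leading byte 0xF0 = 11110000 → 4-byte char #5 = F0 A9 B6 BF.
Leading byte 0xF0 = 11110000 matches 11110xxx → 4-byte sequence.
Byte 1: 0xF0 = 11110000, payload 000 (3 bits).
Byte 2: 0xA9 = 10101001 (10xxxxxx ✓), payload 101001.
Byte 3: 0xB6 = 10110110 (10xxxxxx ✓), payload 110110.
Byte 4: 0xBF = 10111111 (10xxxxxx ✓), payload 111111.
Concatenate: 000101001110110111111 = 0x29DBF (21 bits → U+29DBF).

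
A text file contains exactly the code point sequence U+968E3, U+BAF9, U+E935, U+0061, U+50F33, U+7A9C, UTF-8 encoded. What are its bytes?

U+968E3: 4-byte form → F2 96 A3 A3.
U+BAF9: 3-byte form → EB AB B9.
U+E935: 3-byte form → EE A4 B5.
U+0061: 1-byte form → 61.
U+50F33: 4-byte form → F1 90 BC B3.
U+7A9C: 3-byte form → E7 AA 9C.
Concatenated (18 bytes): F2 96 A3 A3 EB AB B9 EE A4 B5 61 F1 90 BC B3 E7 AA 9C.

F2 96 A3 A3 EB AB B9 EE A4 B5 61 F1 90 BC B3 E7 AA 9C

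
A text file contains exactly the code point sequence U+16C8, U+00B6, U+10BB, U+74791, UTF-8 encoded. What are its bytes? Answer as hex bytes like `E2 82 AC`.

U+16C8: 3-byte form → E1 9B 88.
U+00B6: 2-byte form → C2 B6.
U+10BB: 3-byte form → E1 82 BB.
U+74791: 4-byte form → F1 B4 9E 91.
Concatenated (12 bytes): E1 9B 88 C2 B6 E1 82 BB F1 B4 9E 91.

E1 9B 88 C2 B6 E1 82 BB F1 B4 9E 91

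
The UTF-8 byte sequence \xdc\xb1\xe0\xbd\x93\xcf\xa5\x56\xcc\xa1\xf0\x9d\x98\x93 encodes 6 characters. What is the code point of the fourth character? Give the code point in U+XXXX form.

U+0056

Offset 0: leading byte 0xDC = 11011100 → 2-byte char #1 = DC B1.
Offset 2: leading byte 0xE0 = 11100000 → 3-byte char #2 = E0 BD 93.
Offset 5: leading byte 0xCF = 11001111 → 2-byte char #3 = CF A5.
Offset 7: leading byte 0x56 = 01010110 → 1-byte char #4 = 56.
Leading byte 0x56 = 01010110 matches 0xxxxxxx → 1-byte sequence.
Byte 1: 0x56 = 01010110, payload 1010110 (7 bits).
Concatenate: 1010110 = 0x56 (7 bits → U+0056).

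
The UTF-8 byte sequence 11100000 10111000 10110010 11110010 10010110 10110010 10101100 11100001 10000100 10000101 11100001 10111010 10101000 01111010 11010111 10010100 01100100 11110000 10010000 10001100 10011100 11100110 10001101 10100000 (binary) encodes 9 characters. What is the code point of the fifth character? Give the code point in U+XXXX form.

U+007A

Offset 0: leading byte 0xE0 = 11100000 → 3-byte char #1 = E0 B8 B2.
Offset 3: leading byte 0xF2 = 11110010 → 4-byte char #2 = F2 96 B2 AC.
Offset 7: leading byte 0xE1 = 11100001 → 3-byte char #3 = E1 84 85.
Offset 10: leading byte 0xE1 = 11100001 → 3-byte char #4 = E1 BA A8.
Offset 13: leading byte 0x7A = 01111010 → 1-byte char #5 = 7A.
Leading byte 0x7A = 01111010 matches 0xxxxxxx → 1-byte sequence.
Byte 1: 0x7A = 01111010, payload 1111010 (7 bits).
Concatenate: 1111010 = 0x7A (7 bits → U+007A).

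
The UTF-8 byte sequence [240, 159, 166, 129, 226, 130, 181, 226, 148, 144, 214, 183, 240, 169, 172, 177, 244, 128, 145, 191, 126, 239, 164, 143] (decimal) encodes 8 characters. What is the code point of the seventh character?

Offset 0: leading byte 0xF0 = 11110000 → 4-byte char #1 = F0 9F A6 81.
Offset 4: leading byte 0xE2 = 11100010 → 3-byte char #2 = E2 82 B5.
Offset 7: leading byte 0xE2 = 11100010 → 3-byte char #3 = E2 94 90.
Offset 10: leading byte 0xD6 = 11010110 → 2-byte char #4 = D6 B7.
Offset 12: leading byte 0xF0 = 11110000 → 4-byte char #5 = F0 A9 AC B1.
Offset 16: leading byte 0xF4 = 11110100 → 4-byte char #6 = F4 80 91 BF.
Offset 20: leading byte 0x7E = 01111110 → 1-byte char #7 = 7E.
Leading byte 0x7E = 01111110 matches 0xxxxxxx → 1-byte sequence.
Byte 1: 0x7E = 01111110, payload 1111110 (7 bits).
Concatenate: 1111110 = 0x7E (7 bits → U+007E).

U+007E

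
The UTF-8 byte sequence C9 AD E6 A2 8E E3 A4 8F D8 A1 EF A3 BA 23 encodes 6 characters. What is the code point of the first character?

Offset 0: leading byte 0xC9 = 11001001 → 2-byte char #1 = C9 AD.
Leading byte 0xC9 = 11001001 matches 110xxxxx → 2-byte sequence.
Byte 1: 0xC9 = 11001001, payload 01001 (5 bits).
Byte 2: 0xAD = 10101101 (10xxxxxx ✓), payload 101101.
Concatenate: 01001101101 = 0x26D (11 bits → U+026D).

U+026D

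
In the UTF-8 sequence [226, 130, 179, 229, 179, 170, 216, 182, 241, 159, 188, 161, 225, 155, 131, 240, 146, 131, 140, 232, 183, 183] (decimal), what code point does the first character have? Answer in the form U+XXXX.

U+20B3

Offset 0: leading byte 0xE2 = 11100010 → 3-byte char #1 = E2 82 B3.
Leading byte 0xE2 = 11100010 matches 1110xxxx → 3-byte sequence.
Byte 1: 0xE2 = 11100010, payload 0010 (4 bits).
Byte 2: 0x82 = 10000010 (10xxxxxx ✓), payload 000010.
Byte 3: 0xB3 = 10110011 (10xxxxxx ✓), payload 110011.
Concatenate: 0010000010110011 = 0x20B3 (16 bits → U+20B3).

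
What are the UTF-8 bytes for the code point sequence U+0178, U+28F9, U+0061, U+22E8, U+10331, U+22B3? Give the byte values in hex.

C5 B8 E2 A3 B9 61 E2 8B A8 F0 90 8C B1 E2 8A B3

U+0178: 2-byte form → C5 B8.
U+28F9: 3-byte form → E2 A3 B9.
U+0061: 1-byte form → 61.
U+22E8: 3-byte form → E2 8B A8.
U+10331: 4-byte form → F0 90 8C B1.
U+22B3: 3-byte form → E2 8A B3.
Concatenated (16 bytes): C5 B8 E2 A3 B9 61 E2 8B A8 F0 90 8C B1 E2 8A B3.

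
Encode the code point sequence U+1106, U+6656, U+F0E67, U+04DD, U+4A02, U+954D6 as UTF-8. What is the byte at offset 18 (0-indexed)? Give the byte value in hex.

0x96

U+1106 → 3-byte form E1 84 86 at offsets 0–2.
U+6656 → 3-byte form E6 99 96 at offsets 3–5.
U+F0E67 → 4-byte form F3 B0 B9 A7 at offsets 6–9.
U+04DD → 2-byte form D3 9D at offsets 10–11.
U+4A02 → 3-byte form E4 A8 82 at offsets 12–14.
U+954D6 → 4-byte form F2 95 93 96 at offsets 15–18.
Offset 18 falls in char 6's range; it's byte 4 of F2 95 93 96 = 0x96.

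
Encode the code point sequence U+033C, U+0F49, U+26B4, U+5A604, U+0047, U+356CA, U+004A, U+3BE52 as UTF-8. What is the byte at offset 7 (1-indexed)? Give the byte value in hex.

1-indexed offset 7 is 0-indexed offset 6.
U+033C → 2-byte form CC BC at offsets 0–1.
U+0F49 → 3-byte form E0 BD 89 at offsets 2–4.
U+26B4 → 3-byte form E2 9A B4 at offsets 5–7.
Offset 6 falls in char 3's range; it's byte 2 of E2 9A B4 = 0x9A.

0x9A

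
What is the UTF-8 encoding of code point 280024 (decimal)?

U+445D8 = 0x445D8 = 280024 decimal. In range U+10000–U+10FFFF → 4-byte form: 11110xxx 10xxxxxx 10xxxxxx 10xxxxxx.
Binary (21 bits): 001000100010111011000.
Split 3+6+6+6: 001 | 000100 | 010111 | 011000.
Byte 1: 11110001 = 0xF1.
Byte 2: 10000100 = 0x84.
Byte 3: 10010111 = 0x97.
Byte 4: 10011000 = 0x98.

F1 84 97 98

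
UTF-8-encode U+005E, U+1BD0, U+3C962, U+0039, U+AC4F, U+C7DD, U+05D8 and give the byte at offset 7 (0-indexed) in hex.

0xA2

U+005E → 1-byte form 5E at offsets 0–0.
U+1BD0 → 3-byte form E1 AF 90 at offsets 1–3.
U+3C962 → 4-byte form F0 BC A5 A2 at offsets 4–7.
Offset 7 falls in char 3's range; it's byte 4 of F0 BC A5 A2 = 0xA2.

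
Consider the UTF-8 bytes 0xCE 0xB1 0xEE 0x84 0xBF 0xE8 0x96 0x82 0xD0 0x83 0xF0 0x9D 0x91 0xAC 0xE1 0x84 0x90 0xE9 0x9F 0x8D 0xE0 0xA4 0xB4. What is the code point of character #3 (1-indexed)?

U+8582

Offset 0: leading byte 0xCE = 11001110 → 2-byte char #1 = CE B1.
Offset 2: leading byte 0xEE = 11101110 → 3-byte char #2 = EE 84 BF.
Offset 5: leading byte 0xE8 = 11101000 → 3-byte char #3 = E8 96 82.
Leading byte 0xE8 = 11101000 matches 1110xxxx → 3-byte sequence.
Byte 1: 0xE8 = 11101000, payload 1000 (4 bits).
Byte 2: 0x96 = 10010110 (10xxxxxx ✓), payload 010110.
Byte 3: 0x82 = 10000010 (10xxxxxx ✓), payload 000010.
Concatenate: 1000010110000010 = 0x8582 (16 bits → U+8582).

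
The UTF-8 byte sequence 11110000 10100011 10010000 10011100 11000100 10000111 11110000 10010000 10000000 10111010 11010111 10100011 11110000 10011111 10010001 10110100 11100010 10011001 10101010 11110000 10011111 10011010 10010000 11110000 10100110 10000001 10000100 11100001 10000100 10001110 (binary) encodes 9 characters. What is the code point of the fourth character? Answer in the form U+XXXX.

Offset 0: leading byte 0xF0 = 11110000 → 4-byte char #1 = F0 A3 90 9C.
Offset 4: leading byte 0xC4 = 11000100 → 2-byte char #2 = C4 87.
Offset 6: leading byte 0xF0 = 11110000 → 4-byte char #3 = F0 90 80 BA.
Offset 10: leading byte 0xD7 = 11010111 → 2-byte char #4 = D7 A3.
Leading byte 0xD7 = 11010111 matches 110xxxxx → 2-byte sequence.
Byte 1: 0xD7 = 11010111, payload 10111 (5 bits).
Byte 2: 0xA3 = 10100011 (10xxxxxx ✓), payload 100011.
Concatenate: 10111100011 = 0x5E3 (11 bits → U+05E3).

U+05E3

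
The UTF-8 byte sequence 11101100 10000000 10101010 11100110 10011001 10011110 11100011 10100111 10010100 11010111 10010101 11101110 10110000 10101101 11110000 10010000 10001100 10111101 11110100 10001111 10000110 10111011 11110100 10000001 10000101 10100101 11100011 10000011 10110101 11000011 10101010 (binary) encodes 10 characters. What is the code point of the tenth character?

Offset 0: leading byte 0xEC = 11101100 → 3-byte char #1 = EC 80 AA.
Offset 3: leading byte 0xE6 = 11100110 → 3-byte char #2 = E6 99 9E.
Offset 6: leading byte 0xE3 = 11100011 → 3-byte char #3 = E3 A7 94.
Offset 9: leading byte 0xD7 = 11010111 → 2-byte char #4 = D7 95.
Offset 11: leading byte 0xEE = 11101110 → 3-byte char #5 = EE B0 AD.
Offset 14: leading byte 0xF0 = 11110000 → 4-byte char #6 = F0 90 8C BD.
Offset 18: leading byte 0xF4 = 11110100 → 4-byte char #7 = F4 8F 86 BB.
Offset 22: leading byte 0xF4 = 11110100 → 4-byte char #8 = F4 81 85 A5.
Offset 26: leading byte 0xE3 = 11100011 → 3-byte char #9 = E3 83 B5.
Offset 29: leading byte 0xC3 = 11000011 → 2-byte char #10 = C3 AA.
Leading byte 0xC3 = 11000011 matches 110xxxxx → 2-byte sequence.
Byte 1: 0xC3 = 11000011, payload 00011 (5 bits).
Byte 2: 0xAA = 10101010 (10xxxxxx ✓), payload 101010.
Concatenate: 00011101010 = 0xEA (11 bits → U+00EA).

U+00EA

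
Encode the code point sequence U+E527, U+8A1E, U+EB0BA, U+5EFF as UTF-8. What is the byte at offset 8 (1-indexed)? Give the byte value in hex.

0xAB

1-indexed offset 8 is 0-indexed offset 7.
U+E527 → 3-byte form EE 94 A7 at offsets 0–2.
U+8A1E → 3-byte form E8 A8 9E at offsets 3–5.
U+EB0BA → 4-byte form F3 AB 82 BA at offsets 6–9.
Offset 7 falls in char 3's range; it's byte 2 of F3 AB 82 BA = 0xAB.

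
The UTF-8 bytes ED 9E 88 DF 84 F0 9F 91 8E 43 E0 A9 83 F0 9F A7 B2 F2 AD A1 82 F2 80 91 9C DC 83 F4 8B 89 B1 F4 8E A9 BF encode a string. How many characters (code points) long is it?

Byte at offset 0: 0xED = 11101101 → 3-byte char (#1). Advance 3.
Byte at offset 3: 0xDF = 11011111 → 2-byte char (#2). Advance 2.
Byte at offset 5: 0xF0 = 11110000 → 4-byte char (#3). Advance 4.
Byte at offset 9: 0x43 = 01000011 → 1-byte char (#4). Advance 1.
Byte at offset 10: 0xE0 = 11100000 → 3-byte char (#5). Advance 3.
Byte at offset 13: 0xF0 = 11110000 → 4-byte char (#6). Advance 4.
Byte at offset 17: 0xF2 = 11110010 → 4-byte char (#7). Advance 4.
Byte at offset 21: 0xF2 = 11110010 → 4-byte char (#8). Advance 4.
Byte at offset 25: 0xDC = 11011100 → 2-byte char (#9). Advance 2.
Byte at offset 27: 0xF4 = 11110100 → 4-byte char (#10). Advance 4.
Byte at offset 31: 0xF4 = 11110100 → 4-byte char (#11). Advance 4.
Reached end at offset 35 after 11 code points.

11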